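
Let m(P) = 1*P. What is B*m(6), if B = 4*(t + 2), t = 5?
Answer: 168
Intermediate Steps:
m(P) = P
B = 28 (B = 4*(5 + 2) = 4*7 = 28)
B*m(6) = 28*6 = 168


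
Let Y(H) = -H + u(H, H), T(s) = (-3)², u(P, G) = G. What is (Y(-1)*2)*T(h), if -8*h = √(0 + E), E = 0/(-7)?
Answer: 0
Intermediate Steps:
E = 0 (E = 0*(-⅐) = 0)
h = 0 (h = -√(0 + 0)/8 = -√0/8 = -⅛*0 = 0)
T(s) = 9
Y(H) = 0 (Y(H) = -H + H = 0)
(Y(-1)*2)*T(h) = (0*2)*9 = 0*9 = 0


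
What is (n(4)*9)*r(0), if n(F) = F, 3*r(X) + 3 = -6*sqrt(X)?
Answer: -36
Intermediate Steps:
r(X) = -1 - 2*sqrt(X) (r(X) = -1 + (-6*sqrt(X))/3 = -1 - 2*sqrt(X))
(n(4)*9)*r(0) = (4*9)*(-1 - 2*sqrt(0)) = 36*(-1 - 2*0) = 36*(-1 + 0) = 36*(-1) = -36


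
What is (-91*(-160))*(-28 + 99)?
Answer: 1033760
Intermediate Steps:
(-91*(-160))*(-28 + 99) = 14560*71 = 1033760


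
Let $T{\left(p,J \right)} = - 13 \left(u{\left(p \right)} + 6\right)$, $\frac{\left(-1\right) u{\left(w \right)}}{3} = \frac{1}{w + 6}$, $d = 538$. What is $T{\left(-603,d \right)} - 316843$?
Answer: $- \frac{63067292}{199} \approx -3.1692 \cdot 10^{5}$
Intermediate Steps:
$u{\left(w \right)} = - \frac{3}{6 + w}$ ($u{\left(w \right)} = - \frac{3}{w + 6} = - \frac{3}{6 + w}$)
$T{\left(p,J \right)} = -78 + \frac{39}{6 + p}$ ($T{\left(p,J \right)} = - 13 \left(- \frac{3}{6 + p} + 6\right) = - 13 \left(6 - \frac{3}{6 + p}\right) = -78 + \frac{39}{6 + p}$)
$T{\left(-603,d \right)} - 316843 = \frac{39 \left(-11 - -1206\right)}{6 - 603} - 316843 = \frac{39 \left(-11 + 1206\right)}{-597} - 316843 = 39 \left(- \frac{1}{597}\right) 1195 - 316843 = - \frac{15535}{199} - 316843 = - \frac{63067292}{199}$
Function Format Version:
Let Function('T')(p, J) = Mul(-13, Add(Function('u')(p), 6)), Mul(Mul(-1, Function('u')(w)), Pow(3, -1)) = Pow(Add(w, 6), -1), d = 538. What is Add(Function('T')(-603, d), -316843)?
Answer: Rational(-63067292, 199) ≈ -3.1692e+5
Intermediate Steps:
Function('u')(w) = Mul(-3, Pow(Add(6, w), -1)) (Function('u')(w) = Mul(-3, Pow(Add(w, 6), -1)) = Mul(-3, Pow(Add(6, w), -1)))
Function('T')(p, J) = Add(-78, Mul(39, Pow(Add(6, p), -1))) (Function('T')(p, J) = Mul(-13, Add(Mul(-3, Pow(Add(6, p), -1)), 6)) = Mul(-13, Add(6, Mul(-3, Pow(Add(6, p), -1)))) = Add(-78, Mul(39, Pow(Add(6, p), -1))))
Add(Function('T')(-603, d), -316843) = Add(Mul(39, Pow(Add(6, -603), -1), Add(-11, Mul(-2, -603))), -316843) = Add(Mul(39, Pow(-597, -1), Add(-11, 1206)), -316843) = Add(Mul(39, Rational(-1, 597), 1195), -316843) = Add(Rational(-15535, 199), -316843) = Rational(-63067292, 199)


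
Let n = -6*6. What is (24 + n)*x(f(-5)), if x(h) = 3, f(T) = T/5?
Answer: -36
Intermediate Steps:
f(T) = T/5 (f(T) = T*(⅕) = T/5)
n = -36
(24 + n)*x(f(-5)) = (24 - 36)*3 = -12*3 = -36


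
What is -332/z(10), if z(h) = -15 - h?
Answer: 332/25 ≈ 13.280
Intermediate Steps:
-332/z(10) = -332/(-15 - 1*10) = -332/(-15 - 10) = -332/(-25) = -332*(-1/25) = 332/25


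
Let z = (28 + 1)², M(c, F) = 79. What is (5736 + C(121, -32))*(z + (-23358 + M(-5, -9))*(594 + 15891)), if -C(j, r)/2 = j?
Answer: -2108341586156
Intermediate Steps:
C(j, r) = -2*j
z = 841 (z = 29² = 841)
(5736 + C(121, -32))*(z + (-23358 + M(-5, -9))*(594 + 15891)) = (5736 - 2*121)*(841 + (-23358 + 79)*(594 + 15891)) = (5736 - 242)*(841 - 23279*16485) = 5494*(841 - 383754315) = 5494*(-383753474) = -2108341586156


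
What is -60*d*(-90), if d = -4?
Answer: -21600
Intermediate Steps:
-60*d*(-90) = -60*(-4)*(-90) = 240*(-90) = -21600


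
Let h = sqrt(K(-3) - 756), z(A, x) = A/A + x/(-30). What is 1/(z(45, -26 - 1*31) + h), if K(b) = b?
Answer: 290/76741 - 100*I*sqrt(759)/76741 ≈ 0.0037789 - 0.0359*I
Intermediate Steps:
z(A, x) = 1 - x/30 (z(A, x) = 1 + x*(-1/30) = 1 - x/30)
h = I*sqrt(759) (h = sqrt(-3 - 756) = sqrt(-759) = I*sqrt(759) ≈ 27.55*I)
1/(z(45, -26 - 1*31) + h) = 1/((1 - (-26 - 1*31)/30) + I*sqrt(759)) = 1/((1 - (-26 - 31)/30) + I*sqrt(759)) = 1/((1 - 1/30*(-57)) + I*sqrt(759)) = 1/((1 + 19/10) + I*sqrt(759)) = 1/(29/10 + I*sqrt(759))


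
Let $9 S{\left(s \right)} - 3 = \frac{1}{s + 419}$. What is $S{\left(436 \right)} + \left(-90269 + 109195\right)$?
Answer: $\frac{145638136}{7695} \approx 18926.0$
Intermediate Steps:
$S{\left(s \right)} = \frac{1}{3} + \frac{1}{9 \left(419 + s\right)}$ ($S{\left(s \right)} = \frac{1}{3} + \frac{1}{9 \left(s + 419\right)} = \frac{1}{3} + \frac{1}{9 \left(419 + s\right)}$)
$S{\left(436 \right)} + \left(-90269 + 109195\right) = \frac{1258 + 3 \cdot 436}{9 \left(419 + 436\right)} + \left(-90269 + 109195\right) = \frac{1258 + 1308}{9 \cdot 855} + 18926 = \frac{1}{9} \cdot \frac{1}{855} \cdot 2566 + 18926 = \frac{2566}{7695} + 18926 = \frac{145638136}{7695}$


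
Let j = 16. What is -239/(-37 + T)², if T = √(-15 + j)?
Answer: -239/1296 ≈ -0.18441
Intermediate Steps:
T = 1 (T = √(-15 + 16) = √1 = 1)
-239/(-37 + T)² = -239/(-37 + 1)² = -239/((-36)²) = -239/1296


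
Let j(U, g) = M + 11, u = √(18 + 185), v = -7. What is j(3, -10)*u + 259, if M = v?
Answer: 259 + 4*√203 ≈ 315.99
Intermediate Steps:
M = -7
u = √203 ≈ 14.248
j(U, g) = 4 (j(U, g) = -7 + 11 = 4)
j(3, -10)*u + 259 = 4*√203 + 259 = 259 + 4*√203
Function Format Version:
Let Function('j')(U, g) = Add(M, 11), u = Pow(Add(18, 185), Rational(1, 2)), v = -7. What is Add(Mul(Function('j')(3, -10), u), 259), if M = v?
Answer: Add(259, Mul(4, Pow(203, Rational(1, 2)))) ≈ 315.99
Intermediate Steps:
M = -7
u = Pow(203, Rational(1, 2)) ≈ 14.248
Function('j')(U, g) = 4 (Function('j')(U, g) = Add(-7, 11) = 4)
Add(Mul(Function('j')(3, -10), u), 259) = Add(Mul(4, Pow(203, Rational(1, 2))), 259) = Add(259, Mul(4, Pow(203, Rational(1, 2))))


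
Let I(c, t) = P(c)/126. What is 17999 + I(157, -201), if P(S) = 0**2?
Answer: 17999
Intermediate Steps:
P(S) = 0
I(c, t) = 0 (I(c, t) = 0/126 = 0*(1/126) = 0)
17999 + I(157, -201) = 17999 + 0 = 17999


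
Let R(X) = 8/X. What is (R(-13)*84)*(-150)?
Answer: 100800/13 ≈ 7753.8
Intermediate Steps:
(R(-13)*84)*(-150) = ((8/(-13))*84)*(-150) = ((8*(-1/13))*84)*(-150) = -8/13*84*(-150) = -672/13*(-150) = 100800/13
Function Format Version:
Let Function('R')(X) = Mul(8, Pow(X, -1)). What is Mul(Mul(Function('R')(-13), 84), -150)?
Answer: Rational(100800, 13) ≈ 7753.8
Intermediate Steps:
Mul(Mul(Function('R')(-13), 84), -150) = Mul(Mul(Mul(8, Pow(-13, -1)), 84), -150) = Mul(Mul(Mul(8, Rational(-1, 13)), 84), -150) = Mul(Mul(Rational(-8, 13), 84), -150) = Mul(Rational(-672, 13), -150) = Rational(100800, 13)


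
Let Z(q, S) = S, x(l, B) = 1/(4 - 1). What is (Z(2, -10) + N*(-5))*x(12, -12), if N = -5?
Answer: 5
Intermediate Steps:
x(l, B) = ⅓ (x(l, B) = 1/3 = ⅓)
(Z(2, -10) + N*(-5))*x(12, -12) = (-10 - 5*(-5))*(⅓) = (-10 + 25)*(⅓) = 15*(⅓) = 5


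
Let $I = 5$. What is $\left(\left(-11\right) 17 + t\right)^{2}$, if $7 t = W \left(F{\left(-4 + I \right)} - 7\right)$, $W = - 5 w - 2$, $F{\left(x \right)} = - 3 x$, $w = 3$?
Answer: $\frac{1297321}{49} \approx 26476.0$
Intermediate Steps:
$W = -17$ ($W = \left(-5\right) 3 - 2 = -15 - 2 = -17$)
$t = \frac{170}{7}$ ($t = \frac{\left(-17\right) \left(- 3 \left(-4 + 5\right) - 7\right)}{7} = \frac{\left(-17\right) \left(\left(-3\right) 1 - 7\right)}{7} = \frac{\left(-17\right) \left(-3 - 7\right)}{7} = \frac{\left(-17\right) \left(-10\right)}{7} = \frac{1}{7} \cdot 170 = \frac{170}{7} \approx 24.286$)
$\left(\left(-11\right) 17 + t\right)^{2} = \left(\left(-11\right) 17 + \frac{170}{7}\right)^{2} = \left(-187 + \frac{170}{7}\right)^{2} = \left(- \frac{1139}{7}\right)^{2} = \frac{1297321}{49}$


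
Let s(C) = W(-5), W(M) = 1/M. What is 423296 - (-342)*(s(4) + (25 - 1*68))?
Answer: 2042608/5 ≈ 4.0852e+5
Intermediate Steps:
s(C) = -⅕ (s(C) = 1/(-5) = -⅕)
423296 - (-342)*(s(4) + (25 - 1*68)) = 423296 - (-342)*(-⅕ + (25 - 1*68)) = 423296 - (-342)*(-⅕ + (25 - 68)) = 423296 - (-342)*(-⅕ - 43) = 423296 - (-342)*(-216)/5 = 423296 - 1*73872/5 = 423296 - 73872/5 = 2042608/5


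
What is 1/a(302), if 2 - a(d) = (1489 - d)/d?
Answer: -302/583 ≈ -0.51801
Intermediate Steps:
a(d) = 2 - (1489 - d)/d
1/a(302) = 1/(3 - 1489/302) = 1/(-583/302) = -302/583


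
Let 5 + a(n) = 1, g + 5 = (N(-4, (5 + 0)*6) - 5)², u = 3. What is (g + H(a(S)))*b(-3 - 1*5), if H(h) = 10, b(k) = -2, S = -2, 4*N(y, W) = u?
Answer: -369/8 ≈ -46.125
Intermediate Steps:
N(y, W) = ¾ (N(y, W) = (¼)*3 = ¾)
g = 209/16 (g = -5 + (¾ - 5)² = -5 + (-17/4)² = -5 + 289/16 = 209/16 ≈ 13.063)
a(n) = -4 (a(n) = -5 + 1 = -4)
(g + H(a(S)))*b(-3 - 1*5) = (209/16 + 10)*(-2) = (369/16)*(-2) = -369/8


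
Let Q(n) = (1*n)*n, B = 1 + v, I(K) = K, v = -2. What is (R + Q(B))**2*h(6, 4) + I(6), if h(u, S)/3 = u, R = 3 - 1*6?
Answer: 78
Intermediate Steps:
R = -3 (R = 3 - 6 = -3)
h(u, S) = 3*u
B = -1 (B = 1 - 2 = -1)
Q(n) = n**2 (Q(n) = n*n = n**2)
(R + Q(B))**2*h(6, 4) + I(6) = (-3 + (-1)**2)**2*(3*6) + 6 = (-3 + 1)**2*18 + 6 = (-2)**2*18 + 6 = 4*18 + 6 = 72 + 6 = 78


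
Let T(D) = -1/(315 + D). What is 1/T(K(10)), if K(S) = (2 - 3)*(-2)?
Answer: -317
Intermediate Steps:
K(S) = 2 (K(S) = -1*(-2) = 2)
1/T(K(10)) = 1/(-1/(315 + 2)) = 1/(-1/317) = -317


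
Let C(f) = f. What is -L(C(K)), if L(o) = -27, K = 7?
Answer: 27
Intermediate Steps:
-L(C(K)) = -1*(-27) = 27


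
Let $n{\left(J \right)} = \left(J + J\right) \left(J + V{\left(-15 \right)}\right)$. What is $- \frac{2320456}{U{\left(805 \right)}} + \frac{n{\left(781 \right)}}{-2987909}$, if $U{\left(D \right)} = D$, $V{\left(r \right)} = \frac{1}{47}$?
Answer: $- \frac{325911791231968}{113047537015} \approx -2883.0$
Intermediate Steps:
$V{\left(r \right)} = \frac{1}{47}$
$n{\left(J \right)} = 2 J \left(\frac{1}{47} + J\right)$ ($n{\left(J \right)} = \left(J + J\right) \left(J + \frac{1}{47}\right) = 2 J \left(\frac{1}{47} + J\right)$)
$- \frac{2320456}{U{\left(805 \right)}} + \frac{n{\left(781 \right)}}{-2987909} = - \frac{2320456}{805} + \frac{\frac{2}{47} \cdot 781 \left(1 + 47 \cdot 781\right)}{-2987909} = \left(-2320456\right) \frac{1}{805} + \frac{2}{47} \cdot 781 \left(1 + 36707\right) \left(- \frac{1}{2987909}\right) = - \frac{2320456}{805} + \frac{2}{47} \cdot 781 \cdot 36708 \left(- \frac{1}{2987909}\right) = - \frac{2320456}{805} + \frac{57337896}{47} \left(- \frac{1}{2987909}\right) = - \frac{2320456}{805} - \frac{57337896}{140431723} = - \frac{325911791231968}{113047537015}$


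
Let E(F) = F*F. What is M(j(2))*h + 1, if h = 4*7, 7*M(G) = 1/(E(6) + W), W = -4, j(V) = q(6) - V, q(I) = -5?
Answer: 9/8 ≈ 1.1250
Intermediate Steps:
E(F) = F²
j(V) = -5 - V
M(G) = 1/224 (M(G) = 1/(7*(6² - 4)) = 1/(7*(36 - 4)) = (⅐)/32 = (⅐)*(1/32) = 1/224)
h = 28
M(j(2))*h + 1 = (1/224)*28 + 1 = ⅛ + 1 = 9/8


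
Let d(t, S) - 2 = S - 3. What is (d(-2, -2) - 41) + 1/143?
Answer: -6291/143 ≈ -43.993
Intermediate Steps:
d(t, S) = -1 + S (d(t, S) = 2 + (S - 3) = 2 + (-3 + S) = -1 + S)
(d(-2, -2) - 41) + 1/143 = ((-1 - 2) - 41) + 1/143 = (-3 - 41) + 1/143 = -44 + 1/143 = -6291/143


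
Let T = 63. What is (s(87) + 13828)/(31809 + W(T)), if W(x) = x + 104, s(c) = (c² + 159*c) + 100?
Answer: 17665/15988 ≈ 1.1049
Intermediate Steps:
s(c) = 100 + c² + 159*c
W(x) = 104 + x
(s(87) + 13828)/(31809 + W(T)) = ((100 + 87² + 159*87) + 13828)/(31809 + (104 + 63)) = ((100 + 7569 + 13833) + 13828)/(31809 + 167) = (21502 + 13828)/31976 = 35330*(1/31976) = 17665/15988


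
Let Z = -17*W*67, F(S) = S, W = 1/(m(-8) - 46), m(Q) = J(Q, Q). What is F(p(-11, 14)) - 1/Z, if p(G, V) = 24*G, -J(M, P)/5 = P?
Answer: -300702/1139 ≈ -264.01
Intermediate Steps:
J(M, P) = -5*P
m(Q) = -5*Q
W = -⅙ (W = 1/(-5*(-8) - 46) = 1/(40 - 46) = 1/(-6) = -⅙ ≈ -0.16667)
Z = 1139/6 (Z = -17*(-⅙)*67 = (17/6)*67 = 1139/6 ≈ 189.83)
F(p(-11, 14)) - 1/Z = 24*(-11) - 1/1139/6 = -264 - 1*6/1139 = -264 - 6/1139 = -300702/1139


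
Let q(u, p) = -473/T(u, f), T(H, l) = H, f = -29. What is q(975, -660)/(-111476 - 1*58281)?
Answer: 473/165513075 ≈ 2.8578e-6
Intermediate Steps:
q(u, p) = -473/u
q(975, -660)/(-111476 - 1*58281) = (-473/975)/(-111476 - 1*58281) = (-473*1/975)/(-111476 - 58281) = -473/975/(-169757) = -473/975*(-1/169757) = 473/165513075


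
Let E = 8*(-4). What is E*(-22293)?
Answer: 713376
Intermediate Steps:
E = -32
E*(-22293) = -32*(-22293) = 713376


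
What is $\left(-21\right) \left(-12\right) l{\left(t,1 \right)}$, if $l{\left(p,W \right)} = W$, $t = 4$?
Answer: $252$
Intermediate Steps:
$\left(-21\right) \left(-12\right) l{\left(t,1 \right)} = \left(-21\right) \left(-12\right) 1 = 252 \cdot 1 = 252$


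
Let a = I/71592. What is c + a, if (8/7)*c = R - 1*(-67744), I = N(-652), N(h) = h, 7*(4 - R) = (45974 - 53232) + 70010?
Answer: 460296208/8949 ≈ 51436.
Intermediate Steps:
R = -62724/7 (R = 4 - ((45974 - 53232) + 70010)/7 = 4 - (-7258 + 70010)/7 = 4 - ⅐*62752 = 4 - 62752/7 = -62724/7 ≈ -8960.6)
I = -652
a = -163/17898 (a = -652/71592 = -652*1/71592 = -163/17898 ≈ -0.0091072)
c = 102871/2 (c = 7*(-62724/7 - 1*(-67744))/8 = 7*(-62724/7 + 67744)/8 = (7/8)*(411484/7) = 102871/2 ≈ 51436.)
c + a = 102871/2 - 163/17898 = 460296208/8949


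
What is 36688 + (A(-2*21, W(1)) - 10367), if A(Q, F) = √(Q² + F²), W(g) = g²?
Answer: 26321 + √1765 ≈ 26363.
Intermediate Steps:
A(Q, F) = √(F² + Q²)
36688 + (A(-2*21, W(1)) - 10367) = 36688 + (√((1²)² + (-2*21)²) - 10367) = 36688 + (√(1² + (-42)²) - 10367) = 36688 + (√(1 + 1764) - 10367) = 36688 + (√1765 - 10367) = 36688 + (-10367 + √1765) = 26321 + √1765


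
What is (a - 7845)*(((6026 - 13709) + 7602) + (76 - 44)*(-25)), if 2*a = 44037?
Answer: -24973707/2 ≈ -1.2487e+7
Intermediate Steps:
a = 44037/2 (a = (½)*44037 = 44037/2 ≈ 22019.)
(a - 7845)*(((6026 - 13709) + 7602) + (76 - 44)*(-25)) = (44037/2 - 7845)*(((6026 - 13709) + 7602) + (76 - 44)*(-25)) = 28347*((-7683 + 7602) + 32*(-25))/2 = 28347*(-81 - 800)/2 = (28347/2)*(-881) = -24973707/2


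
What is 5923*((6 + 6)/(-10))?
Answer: -35538/5 ≈ -7107.6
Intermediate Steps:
5923*((6 + 6)/(-10)) = 5923*(12*(-⅒)) = 5923*(-6/5) = -35538/5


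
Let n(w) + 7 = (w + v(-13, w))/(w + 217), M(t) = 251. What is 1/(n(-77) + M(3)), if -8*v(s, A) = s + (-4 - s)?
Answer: 280/68167 ≈ 0.0041076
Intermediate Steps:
v(s, A) = ½ (v(s, A) = -(s + (-4 - s))/8 = -⅛*(-4) = ½)
n(w) = -7 + (½ + w)/(217 + w) (n(w) = -7 + (w + ½)/(w + 217) = -7 + (½ + w)/(217 + w))
1/(n(-77) + M(3)) = 1/((-3037 - 12*(-77))/(2*(217 - 77)) + 251) = 1/((½)*(-3037 + 924)/140 + 251) = 1/((½)*(1/140)*(-2113) + 251) = 1/(-2113/280 + 251) = 1/(68167/280) = 280/68167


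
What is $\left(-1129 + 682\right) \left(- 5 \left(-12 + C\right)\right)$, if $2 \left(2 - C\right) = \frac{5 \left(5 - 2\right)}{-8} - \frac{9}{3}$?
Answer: $- \frac{270435}{16} \approx -16902.0$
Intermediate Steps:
$C = \frac{71}{16}$ ($C = 2 - \frac{\frac{5 \left(5 - 2\right)}{-8} - \frac{9}{3}}{2} = 2 - \frac{5 \cdot 3 \left(- \frac{1}{8}\right) - 3}{2} = 2 - \frac{15 \left(- \frac{1}{8}\right) - 3}{2} = 2 - \frac{- \frac{15}{8} - 3}{2} = 2 - - \frac{39}{16} = 2 + \frac{39}{16} = \frac{71}{16} \approx 4.4375$)
$\left(-1129 + 682\right) \left(- 5 \left(-12 + C\right)\right) = \left(-1129 + 682\right) \left(- 5 \left(-12 + \frac{71}{16}\right)\right) = - 447 \left(\left(-5\right) \left(- \frac{121}{16}\right)\right) = \left(-447\right) \frac{605}{16} = - \frac{270435}{16}$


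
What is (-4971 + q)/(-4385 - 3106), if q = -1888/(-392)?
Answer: 243343/367059 ≈ 0.66295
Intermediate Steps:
q = 236/49 (q = -1888*(-1/392) = 236/49 ≈ 4.8163)
(-4971 + q)/(-4385 - 3106) = (-4971 + 236/49)/(-4385 - 3106) = -243343/49/(-7491) = -243343/49*(-1/7491) = 243343/367059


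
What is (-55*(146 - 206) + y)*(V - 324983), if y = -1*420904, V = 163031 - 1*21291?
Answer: 76523009772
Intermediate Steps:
V = 141740 (V = 163031 - 21291 = 141740)
y = -420904
(-55*(146 - 206) + y)*(V - 324983) = (-55*(146 - 206) - 420904)*(141740 - 324983) = (-55*(-60) - 420904)*(-183243) = (3300 - 420904)*(-183243) = -417604*(-183243) = 76523009772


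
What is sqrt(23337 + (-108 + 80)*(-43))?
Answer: sqrt(24541) ≈ 156.66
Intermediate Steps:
sqrt(23337 + (-108 + 80)*(-43)) = sqrt(23337 - 28*(-43)) = sqrt(23337 + 1204) = sqrt(24541)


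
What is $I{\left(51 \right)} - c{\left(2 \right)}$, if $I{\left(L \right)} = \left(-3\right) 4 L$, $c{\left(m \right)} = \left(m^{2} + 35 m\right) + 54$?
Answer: $-740$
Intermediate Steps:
$c{\left(m \right)} = 54 + m^{2} + 35 m$
$I{\left(L \right)} = - 12 L$
$I{\left(51 \right)} - c{\left(2 \right)} = \left(-12\right) 51 - \left(54 + 2^{2} + 35 \cdot 2\right) = -612 - \left(54 + 4 + 70\right) = -612 - 128 = -740$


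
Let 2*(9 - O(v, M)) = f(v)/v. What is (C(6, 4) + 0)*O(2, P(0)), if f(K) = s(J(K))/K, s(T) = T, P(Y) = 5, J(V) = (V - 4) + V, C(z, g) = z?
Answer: 54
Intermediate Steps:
J(V) = -4 + 2*V (J(V) = (-4 + V) + V = -4 + 2*V)
f(K) = (-4 + 2*K)/K
O(v, M) = 9 - (2 - 4/v)/(2*v)
(C(6, 4) + 0)*O(2, P(0)) = (6 + 0)*(9 - 1/2 + 2/2**2) = 6*(9 - 1*1/2 + 2*(1/4)) = 6*(9 - 1/2 + 1/2) = 6*9 = 54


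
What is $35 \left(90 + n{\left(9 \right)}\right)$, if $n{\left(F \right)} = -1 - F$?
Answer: $2800$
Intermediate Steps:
$35 \left(90 + n{\left(9 \right)}\right) = 35 \left(90 - 10\right) = 35 \cdot 80 = 2800$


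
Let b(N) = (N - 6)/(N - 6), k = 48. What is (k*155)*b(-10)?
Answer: 7440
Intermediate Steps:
b(N) = 1 (b(N) = (-6 + N)/(-6 + N) = 1)
(k*155)*b(-10) = (48*155)*1 = 7440*1 = 7440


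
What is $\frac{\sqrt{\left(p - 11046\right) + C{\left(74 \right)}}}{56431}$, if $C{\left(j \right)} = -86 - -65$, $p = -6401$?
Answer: $\frac{2 i \sqrt{4367}}{56431} \approx 0.0023421 i$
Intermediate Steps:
$C{\left(j \right)} = -21$ ($C{\left(j \right)} = -86 + 65 = -21$)
$\frac{\sqrt{\left(p - 11046\right) + C{\left(74 \right)}}}{56431} = \frac{\sqrt{\left(-6401 - 11046\right) - 21}}{56431} = \sqrt{\left(-6401 - 11046\right) - 21} \cdot \frac{1}{56431} = \sqrt{-17447 - 21} \cdot \frac{1}{56431} = \sqrt{-17468} \cdot \frac{1}{56431} = 2 i \sqrt{4367} \cdot \frac{1}{56431} = \frac{2 i \sqrt{4367}}{56431}$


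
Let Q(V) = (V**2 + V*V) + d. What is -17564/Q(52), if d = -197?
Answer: -17564/5211 ≈ -3.3706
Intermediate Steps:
Q(V) = -197 + 2*V**2 (Q(V) = (V**2 + V*V) - 197 = (V**2 + V**2) - 197 = 2*V**2 - 197 = -197 + 2*V**2)
-17564/Q(52) = -17564/(-197 + 2*52**2) = -17564/(-197 + 2*2704) = -17564/(-197 + 5408) = -17564/5211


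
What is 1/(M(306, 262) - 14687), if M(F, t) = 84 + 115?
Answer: -1/14488 ≈ -6.9023e-5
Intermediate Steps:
M(F, t) = 199
1/(M(306, 262) - 14687) = 1/(199 - 14687) = 1/(-14488) = -1/14488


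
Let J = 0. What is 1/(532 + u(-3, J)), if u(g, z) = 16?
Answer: 1/548 ≈ 0.0018248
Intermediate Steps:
1/(532 + u(-3, J)) = 1/(532 + 16) = 1/548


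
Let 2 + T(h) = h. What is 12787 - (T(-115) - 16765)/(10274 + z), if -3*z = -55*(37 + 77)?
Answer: 79057675/6182 ≈ 12788.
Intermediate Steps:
T(h) = -2 + h
z = 2090 (z = -(-55)*(37 + 77)/3 = -(-55)*114/3 = -⅓*(-6270) = 2090)
12787 - (T(-115) - 16765)/(10274 + z) = 12787 - ((-2 - 115) - 16765)/(10274 + 2090) = 12787 - (-117 - 16765)/12364 = 12787 - (-16882)/12364 = 12787 - 1*(-8441/6182) = 12787 + 8441/6182 = 79057675/6182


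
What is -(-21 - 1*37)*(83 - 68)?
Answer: 870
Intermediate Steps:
-(-21 - 1*37)*(83 - 68) = -(-21 - 37)*15 = -(-58)*15 = -1*(-870) = 870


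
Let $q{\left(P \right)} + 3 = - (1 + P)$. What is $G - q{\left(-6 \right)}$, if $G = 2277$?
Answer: $2275$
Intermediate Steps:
$q{\left(P \right)} = -4 - P$ ($q{\left(P \right)} = -3 - \left(1 + P\right) = -4 - P$)
$G - q{\left(-6 \right)} = 2277 - \left(-4 - -6\right) = 2277 - \left(-4 + 6\right) = 2277 - 2 = 2275$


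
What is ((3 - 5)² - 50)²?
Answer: 2116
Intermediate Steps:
((3 - 5)² - 50)² = ((-2)² - 50)² = (4 - 50)² = (-46)² = 2116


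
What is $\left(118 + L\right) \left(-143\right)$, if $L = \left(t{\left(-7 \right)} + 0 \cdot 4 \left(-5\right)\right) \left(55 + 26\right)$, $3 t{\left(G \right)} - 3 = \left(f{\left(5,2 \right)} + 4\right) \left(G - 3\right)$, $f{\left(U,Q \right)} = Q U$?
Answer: $512083$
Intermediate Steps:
$t{\left(G \right)} = -13 + \frac{14 G}{3}$ ($t{\left(G \right)} = 1 + \frac{\left(2 \cdot 5 + 4\right) \left(G - 3\right)}{3} = 1 + \frac{\left(10 + 4\right) \left(-3 + G\right)}{3} = 1 + \frac{14 \left(-3 + G\right)}{3} = 1 + \frac{-42 + 14 G}{3} = 1 + \left(-14 + \frac{14 G}{3}\right) = -13 + \frac{14 G}{3}$)
$L = -3699$ ($L = \left(\left(-13 + \frac{14}{3} \left(-7\right)\right) + 0 \cdot 4 \left(-5\right)\right) \left(55 + 26\right) = \left(\left(-13 - \frac{98}{3}\right) + 0 \left(-5\right)\right) 81 = \left(- \frac{137}{3} + 0\right) 81 = \left(- \frac{137}{3}\right) 81 = -3699$)
$\left(118 + L\right) \left(-143\right) = \left(118 - 3699\right) \left(-143\right) = \left(-3581\right) \left(-143\right) = 512083$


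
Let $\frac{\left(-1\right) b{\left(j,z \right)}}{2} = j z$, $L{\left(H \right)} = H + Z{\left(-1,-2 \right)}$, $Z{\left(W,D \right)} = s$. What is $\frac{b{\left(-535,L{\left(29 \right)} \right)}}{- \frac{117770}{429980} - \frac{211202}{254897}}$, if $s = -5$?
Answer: $- \frac{56290874354016}{2416637113} \approx -23293.0$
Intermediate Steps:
$Z{\left(W,D \right)} = -5$
$L{\left(H \right)} = -5 + H$ ($L{\left(H \right)} = H - 5 = -5 + H$)
$b{\left(j,z \right)} = - 2 j z$
$\frac{b{\left(-535,L{\left(29 \right)} \right)}}{- \frac{117770}{429980} - \frac{211202}{254897}} = \frac{\left(-2\right) \left(-535\right) \left(-5 + 29\right)}{- \frac{117770}{429980} - \frac{211202}{254897}} = \frac{\left(-2\right) \left(-535\right) 24}{\left(-117770\right) \frac{1}{429980} - \frac{211202}{254897}} = \frac{25680}{- \frac{11777}{42998} - \frac{211202}{254897}} = \frac{25680}{- \frac{12083185565}{10960061206}} = 25680 \left(- \frac{10960061206}{12083185565}\right) = - \frac{56290874354016}{2416637113}$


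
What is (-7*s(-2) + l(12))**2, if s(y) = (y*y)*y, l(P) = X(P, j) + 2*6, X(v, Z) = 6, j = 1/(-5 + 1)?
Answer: 5476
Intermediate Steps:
j = -1/4 (j = 1/(-4) = -1/4 ≈ -0.25000)
l(P) = 18 (l(P) = 6 + 2*6 = 6 + 12 = 18)
s(y) = y**3 (s(y) = y**2*y = y**3)
(-7*s(-2) + l(12))**2 = (-7*(-2)**3 + 18)**2 = (-7*(-8) + 18)**2 = (56 + 18)**2 = 74**2 = 5476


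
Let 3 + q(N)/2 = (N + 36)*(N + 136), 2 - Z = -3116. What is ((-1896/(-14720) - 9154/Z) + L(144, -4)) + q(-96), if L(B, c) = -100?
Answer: -14081207557/2868560 ≈ -4908.8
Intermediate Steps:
Z = 3118 (Z = 2 - 1*(-3116) = 2 + 3116 = 3118)
q(N) = -6 + 2*(36 + N)*(136 + N) (q(N) = -6 + 2*((N + 36)*(N + 136)) = -6 + 2*((36 + N)*(136 + N)) = -6 + 2*(36 + N)*(136 + N))
((-1896/(-14720) - 9154/Z) + L(144, -4)) + q(-96) = ((-1896/(-14720) - 9154/3118) - 100) + (9786 + 2*(-96)**2 + 344*(-96)) = ((-1896*(-1/14720) - 9154*1/3118) - 100) + (9786 + 2*9216 - 33024) = ((237/1840 - 4577/1559) - 100) + (9786 + 18432 - 33024) = (-8052197/2868560 - 100) - 4806 = -294908197/2868560 - 4806 = -14081207557/2868560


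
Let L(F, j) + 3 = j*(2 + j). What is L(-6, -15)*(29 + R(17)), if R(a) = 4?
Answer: 6336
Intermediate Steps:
L(F, j) = -3 + j*(2 + j)
L(-6, -15)*(29 + R(17)) = (-3 + (-15)² + 2*(-15))*(29 + 4) = (-3 + 225 - 30)*33 = 192*33 = 6336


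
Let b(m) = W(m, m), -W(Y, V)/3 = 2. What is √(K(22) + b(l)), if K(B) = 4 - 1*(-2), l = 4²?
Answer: 0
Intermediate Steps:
l = 16
W(Y, V) = -6 (W(Y, V) = -3*2 = -6)
b(m) = -6
K(B) = 6 (K(B) = 4 + 2 = 6)
√(K(22) + b(l)) = √(6 - 6) = √0 = 0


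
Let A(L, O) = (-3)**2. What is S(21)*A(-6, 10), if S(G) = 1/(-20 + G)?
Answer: 9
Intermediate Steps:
A(L, O) = 9
S(21)*A(-6, 10) = 9/(-20 + 21) = 9/1 = 1*9 = 9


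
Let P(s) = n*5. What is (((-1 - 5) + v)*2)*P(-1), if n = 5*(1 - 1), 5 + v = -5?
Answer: 0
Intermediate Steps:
v = -10 (v = -5 - 5 = -10)
n = 0 (n = 5*0 = 0)
P(s) = 0 (P(s) = 0*5 = 0)
(((-1 - 5) + v)*2)*P(-1) = (((-1 - 5) - 10)*2)*0 = ((-6 - 10)*2)*0 = -16*2*0 = -32*0 = 0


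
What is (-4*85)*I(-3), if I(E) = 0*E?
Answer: 0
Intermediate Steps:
I(E) = 0
(-4*85)*I(-3) = -4*85*0 = -340*0 = 0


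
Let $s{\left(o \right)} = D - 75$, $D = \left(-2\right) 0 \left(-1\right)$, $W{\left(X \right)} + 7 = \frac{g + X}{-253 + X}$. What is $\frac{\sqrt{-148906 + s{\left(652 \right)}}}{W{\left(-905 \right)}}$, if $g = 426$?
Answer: $- \frac{1158 i \sqrt{148981}}{7627} \approx - 58.603 i$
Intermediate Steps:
$W{\left(X \right)} = -7 + \frac{426 + X}{-253 + X}$
$D = 0$ ($D = 0 \left(-1\right) = 0$)
$s{\left(o \right)} = -75$ ($s{\left(o \right)} = 0 - 75 = -75$)
$\frac{\sqrt{-148906 + s{\left(652 \right)}}}{W{\left(-905 \right)}} = \frac{\sqrt{-148906 - 75}}{\frac{1}{-253 - 905} \left(2197 - -5430\right)} = \frac{\sqrt{-148981}}{\frac{1}{-1158} \left(2197 + 5430\right)} = \frac{i \sqrt{148981}}{\left(- \frac{1}{1158}\right) 7627} = \frac{i \sqrt{148981}}{- \frac{7627}{1158}} = i \sqrt{148981} \left(- \frac{1158}{7627}\right) = - \frac{1158 i \sqrt{148981}}{7627}$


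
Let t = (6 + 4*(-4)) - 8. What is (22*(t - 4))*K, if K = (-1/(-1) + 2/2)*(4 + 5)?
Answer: -8712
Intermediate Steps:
t = -18 (t = (6 - 16) - 8 = -10 - 8 = -18)
K = 18 (K = (-1*(-1) + 2*(½))*9 = (1 + 1)*9 = 2*9 = 18)
(22*(t - 4))*K = (22*(-18 - 4))*18 = (22*(-22))*18 = -484*18 = -8712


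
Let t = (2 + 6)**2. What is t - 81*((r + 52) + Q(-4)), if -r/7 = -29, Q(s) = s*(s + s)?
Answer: -23183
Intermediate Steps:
Q(s) = 2*s**2 (Q(s) = s*(2*s) = 2*s**2)
r = 203 (r = -7*(-29) = 203)
t = 64 (t = 8**2 = 64)
t - 81*((r + 52) + Q(-4)) = 64 - 81*((203 + 52) + 2*(-4)**2) = 64 - 81*(255 + 2*16) = 64 - 81*(255 + 32) = 64 - 81*287 = 64 - 23247 = -23183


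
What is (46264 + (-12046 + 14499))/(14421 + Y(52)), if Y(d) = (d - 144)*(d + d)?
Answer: 48717/4853 ≈ 10.039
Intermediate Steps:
Y(d) = 2*d*(-144 + d) (Y(d) = (-144 + d)*(2*d) = 2*d*(-144 + d))
(46264 + (-12046 + 14499))/(14421 + Y(52)) = (46264 + (-12046 + 14499))/(14421 + 2*52*(-144 + 52)) = (46264 + 2453)/(14421 + 2*52*(-92)) = 48717/(14421 - 9568) = 48717/4853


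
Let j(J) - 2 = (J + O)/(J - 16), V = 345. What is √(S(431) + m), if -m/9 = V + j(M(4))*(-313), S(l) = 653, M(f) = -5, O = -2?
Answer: √4121 ≈ 64.195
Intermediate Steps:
j(J) = 2 + (-2 + J)/(-16 + J) (j(J) = 2 + (J - 2)/(J - 16) = 2 + (-2 + J)/(-16 + J))
m = 3468 (m = -9*(345 + ((-34 + 3*(-5))/(-16 - 5))*(-313)) = -9*(345 + ((-34 - 15)/(-21))*(-313)) = -9*(345 - 1/21*(-49)*(-313)) = -9*(345 + (7/3)*(-313)) = -9*(345 - 2191/3) = -9*(-1156/3) = 3468)
√(S(431) + m) = √(653 + 3468) = √4121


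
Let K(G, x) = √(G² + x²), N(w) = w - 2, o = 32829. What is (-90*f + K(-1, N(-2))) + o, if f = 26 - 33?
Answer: 33459 + √17 ≈ 33463.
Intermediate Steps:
f = -7
N(w) = -2 + w
(-90*f + K(-1, N(-2))) + o = (-90*(-7) + √((-1)² + (-2 - 2)²)) + 32829 = (630 + √(1 + (-4)²)) + 32829 = (630 + √(1 + 16)) + 32829 = (630 + √17) + 32829 = 33459 + √17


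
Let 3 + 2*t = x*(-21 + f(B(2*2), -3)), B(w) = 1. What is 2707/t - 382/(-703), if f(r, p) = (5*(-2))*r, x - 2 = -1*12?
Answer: 3923316/215821 ≈ 18.179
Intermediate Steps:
x = -10 (x = 2 - 1*12 = 2 - 12 = -10)
f(r, p) = -10*r
t = 307/2 (t = -3/2 + (-10*(-21 - 10*1))/2 = -3/2 + (-10*(-21 - 10))/2 = -3/2 + (-10*(-31))/2 = -3/2 + (1/2)*310 = -3/2 + 155 = 307/2 ≈ 153.50)
2707/t - 382/(-703) = 2707/(307/2) - 382/(-703) = 2707*(2/307) - 382*(-1/703) = 5414/307 + 382/703 = 3923316/215821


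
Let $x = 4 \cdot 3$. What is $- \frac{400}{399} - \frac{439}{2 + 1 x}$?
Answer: $- \frac{3689}{114} \approx -32.36$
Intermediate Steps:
$x = 12$
$- \frac{400}{399} - \frac{439}{2 + 1 x} = - \frac{400}{399} - \frac{439}{2 + 1 \cdot 12} = \left(-400\right) \frac{1}{399} - \frac{439}{2 + 12} = - \frac{400}{399} - \frac{439}{14} = - \frac{3689}{114}$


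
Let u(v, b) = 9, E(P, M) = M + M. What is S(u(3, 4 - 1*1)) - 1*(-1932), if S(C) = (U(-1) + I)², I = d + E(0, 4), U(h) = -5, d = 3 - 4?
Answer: 1936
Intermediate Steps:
E(P, M) = 2*M
d = -1
I = 7 (I = -1 + 2*4 = -1 + 8 = 7)
S(C) = 4 (S(C) = (-5 + 7)² = 2² = 4)
S(u(3, 4 - 1*1)) - 1*(-1932) = 4 - 1*(-1932) = 4 + 1932 = 1936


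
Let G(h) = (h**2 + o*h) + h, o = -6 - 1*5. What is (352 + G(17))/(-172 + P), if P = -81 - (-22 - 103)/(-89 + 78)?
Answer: -5181/2908 ≈ -1.7816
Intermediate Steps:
P = -1016/11 (P = -81 - (-125)/(-11) = -81 - (-125)*(-1)/11 = -81 - 1*125/11 = -81 - 125/11 = -1016/11 ≈ -92.364)
o = -11 (o = -6 - 5 = -11)
G(h) = h**2 - 10*h (G(h) = (h**2 - 11*h) + h = h**2 - 10*h)
(352 + G(17))/(-172 + P) = (352 + 17*(-10 + 17))/(-172 - 1016/11) = (352 + 17*7)/(-2908/11) = (352 + 119)*(-11/2908) = 471*(-11/2908) = -5181/2908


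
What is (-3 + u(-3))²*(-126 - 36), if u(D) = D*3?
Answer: -23328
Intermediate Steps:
u(D) = 3*D
(-3 + u(-3))²*(-126 - 36) = (-3 + 3*(-3))²*(-126 - 36) = (-3 - 9)²*(-162) = (-12)²*(-162) = 144*(-162) = -23328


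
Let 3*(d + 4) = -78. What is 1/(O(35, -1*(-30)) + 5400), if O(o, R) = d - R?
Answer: 1/5340 ≈ 0.00018727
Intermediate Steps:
d = -30 (d = -4 + (1/3)*(-78) = -4 - 26 = -30)
O(o, R) = -30 - R
1/(O(35, -1*(-30)) + 5400) = 1/((-30 - (-1)*(-30)) + 5400) = 1/((-30 - 1*30) + 5400) = 1/((-30 - 30) + 5400) = 1/(-60 + 5400) = 1/5340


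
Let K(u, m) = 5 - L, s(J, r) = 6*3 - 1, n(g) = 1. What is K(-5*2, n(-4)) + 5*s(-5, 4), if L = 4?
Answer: 86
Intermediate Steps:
s(J, r) = 17 (s(J, r) = 18 - 1 = 17)
K(u, m) = 1 (K(u, m) = 5 - 1*4 = 5 - 4 = 1)
K(-5*2, n(-4)) + 5*s(-5, 4) = 1 + 5*17 = 1 + 85 = 86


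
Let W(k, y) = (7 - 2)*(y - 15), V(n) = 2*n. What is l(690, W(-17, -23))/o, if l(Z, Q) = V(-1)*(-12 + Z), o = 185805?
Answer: -452/61935 ≈ -0.0072980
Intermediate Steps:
W(k, y) = -75 + 5*y (W(k, y) = 5*(-15 + y) = -75 + 5*y)
l(Z, Q) = 24 - 2*Z (l(Z, Q) = (2*(-1))*(-12 + Z) = -2*(-12 + Z) = 24 - 2*Z)
l(690, W(-17, -23))/o = (24 - 2*690)/185805 = (24 - 1380)*(1/185805) = -1356*1/185805 = -452/61935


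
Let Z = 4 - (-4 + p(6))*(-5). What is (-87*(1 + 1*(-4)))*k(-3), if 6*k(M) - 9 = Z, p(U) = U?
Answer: 2001/2 ≈ 1000.5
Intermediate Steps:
Z = 14 (Z = 4 - (-4 + 6)*(-5) = 4 - 2*(-5) = 4 - 1*(-10) = 4 + 10 = 14)
k(M) = 23/6 (k(M) = 3/2 + (⅙)*14 = 3/2 + 7/3 = 23/6)
(-87*(1 + 1*(-4)))*k(-3) = -87*(1 + 1*(-4))*(23/6) = -87*(1 - 4)*(23/6) = -87*(-3)*(23/6) = 261*(23/6) = 2001/2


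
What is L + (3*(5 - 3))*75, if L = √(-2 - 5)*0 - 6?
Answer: 444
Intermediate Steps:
L = -6 (L = √(-7)*0 - 6 = (I*√7)*0 - 6 = 0 - 6 = -6)
L + (3*(5 - 3))*75 = -6 + (3*(5 - 3))*75 = -6 + (3*2)*75 = -6 + 6*75 = -6 + 450 = 444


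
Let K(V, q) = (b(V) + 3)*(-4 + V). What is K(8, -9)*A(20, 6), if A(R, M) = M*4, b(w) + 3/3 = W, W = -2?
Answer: 0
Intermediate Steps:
b(w) = -3 (b(w) = -1 - 2 = -3)
K(V, q) = 0 (K(V, q) = (-3 + 3)*(-4 + V) = 0*(-4 + V) = 0)
A(R, M) = 4*M
K(8, -9)*A(20, 6) = 0*(4*6) = 0*24 = 0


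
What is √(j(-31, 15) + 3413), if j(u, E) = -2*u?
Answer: 5*√139 ≈ 58.949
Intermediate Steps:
√(j(-31, 15) + 3413) = √(-2*(-31) + 3413) = √(62 + 3413) = √3475 = 5*√139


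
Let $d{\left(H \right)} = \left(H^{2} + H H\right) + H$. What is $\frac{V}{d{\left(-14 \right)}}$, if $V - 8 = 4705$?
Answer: $\frac{1571}{126} \approx 12.468$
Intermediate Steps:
$V = 4713$ ($V = 8 + 4705 = 4713$)
$d{\left(H \right)} = H + 2 H^{2}$ ($d{\left(H \right)} = \left(H^{2} + H^{2}\right) + H = 2 H^{2} + H = H + 2 H^{2}$)
$\frac{V}{d{\left(-14 \right)}} = \frac{4713}{\left(-14\right) \left(1 + 2 \left(-14\right)\right)} = \frac{4713}{\left(-14\right) \left(1 - 28\right)} = \frac{4713}{\left(-14\right) \left(-27\right)} = \frac{4713}{378} = 4713 \cdot \frac{1}{378} = \frac{1571}{126}$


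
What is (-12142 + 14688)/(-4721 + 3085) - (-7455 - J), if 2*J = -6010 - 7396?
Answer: 613863/818 ≈ 750.44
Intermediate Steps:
J = -6703 (J = (-6010 - 7396)/2 = (1/2)*(-13406) = -6703)
(-12142 + 14688)/(-4721 + 3085) - (-7455 - J) = (-12142 + 14688)/(-4721 + 3085) - (-7455 - 1*(-6703)) = 2546/(-1636) - (-7455 + 6703) = 2546*(-1/1636) - 1*(-752) = -1273/818 + 752 = 613863/818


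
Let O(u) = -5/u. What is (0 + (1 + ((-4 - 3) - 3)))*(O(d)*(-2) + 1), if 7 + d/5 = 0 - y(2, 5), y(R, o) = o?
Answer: -15/2 ≈ -7.5000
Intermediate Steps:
d = -60 (d = -35 + 5*(0 - 1*5) = -35 + 5*(0 - 5) = -35 + 5*(-5) = -35 - 25 = -60)
(0 + (1 + ((-4 - 3) - 3)))*(O(d)*(-2) + 1) = (0 + (1 + ((-4 - 3) - 3)))*(-5/(-60)*(-2) + 1) = (0 + (1 + (-7 - 3)))*(-5*(-1/60)*(-2) + 1) = (0 + (1 - 10))*((1/12)*(-2) + 1) = (0 - 9)*(-⅙ + 1) = -9*⅚ = -15/2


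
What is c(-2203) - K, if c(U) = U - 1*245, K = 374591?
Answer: -377039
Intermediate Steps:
c(U) = -245 + U (c(U) = U - 245 = -245 + U)
c(-2203) - K = (-245 - 2203) - 1*374591 = -2448 - 374591 = -377039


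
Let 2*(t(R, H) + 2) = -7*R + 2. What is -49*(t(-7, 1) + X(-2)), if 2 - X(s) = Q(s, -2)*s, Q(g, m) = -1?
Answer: -2303/2 ≈ -1151.5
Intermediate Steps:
t(R, H) = -1 - 7*R/2 (t(R, H) = -2 + (-7*R + 2)/2 = -2 + (2 - 7*R)/2 = -2 + (1 - 7*R/2) = -1 - 7*R/2)
X(s) = 2 + s (X(s) = 2 - (-1)*s = 2 + s)
-49*(t(-7, 1) + X(-2)) = -49*((-1 - 7/2*(-7)) + (2 - 2)) = -49*((-1 + 49/2) + 0) = -49*(47/2 + 0) = -49*47/2 = -2303/2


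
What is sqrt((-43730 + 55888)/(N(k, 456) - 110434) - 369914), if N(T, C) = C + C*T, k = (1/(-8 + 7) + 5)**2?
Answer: I*sqrt(975055988819773)/51341 ≈ 608.21*I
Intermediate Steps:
k = 16 (k = (1/(-1) + 5)**2 = (-1 + 5)**2 = 4**2 = 16)
sqrt((-43730 + 55888)/(N(k, 456) - 110434) - 369914) = sqrt((-43730 + 55888)/(456*(1 + 16) - 110434) - 369914) = sqrt(12158/(456*17 - 110434) - 369914) = sqrt(12158/(7752 - 110434) - 369914) = sqrt(12158/(-102682) - 369914) = sqrt(12158*(-1/102682) - 369914) = sqrt(-6079/51341 - 369914) = sqrt(-18991760753/51341) = I*sqrt(975055988819773)/51341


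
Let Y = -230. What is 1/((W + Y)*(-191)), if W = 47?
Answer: 1/34953 ≈ 2.8610e-5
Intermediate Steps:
1/((W + Y)*(-191)) = 1/((47 - 230)*(-191)) = 1/(-183*(-191)) = 1/34953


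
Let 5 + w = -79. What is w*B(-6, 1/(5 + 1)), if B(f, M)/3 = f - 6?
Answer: 3024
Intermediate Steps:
B(f, M) = -18 + 3*f (B(f, M) = 3*(f - 6) = 3*(-6 + f) = -18 + 3*f)
w = -84 (w = -5 - 79 = -84)
w*B(-6, 1/(5 + 1)) = -84*(-18 + 3*(-6)) = -84*(-18 - 18) = -84*(-36) = 3024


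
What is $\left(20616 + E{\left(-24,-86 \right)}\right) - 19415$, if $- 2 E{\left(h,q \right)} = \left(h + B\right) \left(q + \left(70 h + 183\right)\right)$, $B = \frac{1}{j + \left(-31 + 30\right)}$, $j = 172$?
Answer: $- \frac{6084307}{342} \approx -17790.0$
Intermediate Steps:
$B = \frac{1}{171}$ ($B = \frac{1}{172 + \left(-31 + 30\right)} = \frac{1}{172 - 1} = \frac{1}{171} \approx 0.005848$)
$E{\left(h,q \right)} = - \frac{\left(\frac{1}{171} + h\right) \left(183 + q + 70 h\right)}{2}$ ($E{\left(h,q \right)} = - \frac{\left(h + \frac{1}{171}\right) \left(q + \left(70 h + 183\right)\right)}{2} = - \frac{\left(\frac{1}{171} + h\right) \left(q + \left(183 + 70 h\right)\right)}{2} = - \frac{\left(\frac{1}{171} + h\right) \left(183 + q + 70 h\right)}{2}$)
$\left(20616 + E{\left(-24,-86 \right)}\right) - 19415 = \left(20616 - \left(- \frac{752615}{342} + 1032 + 20160\right)\right) - 19415 = \left(20616 - \frac{6495049}{342}\right) - 19415 = \frac{555623}{342} - 19415 = - \frac{6084307}{342}$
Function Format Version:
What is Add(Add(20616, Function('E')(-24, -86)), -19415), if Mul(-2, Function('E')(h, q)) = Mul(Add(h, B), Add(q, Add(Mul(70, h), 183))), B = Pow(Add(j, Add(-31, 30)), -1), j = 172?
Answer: Rational(-6084307, 342) ≈ -17790.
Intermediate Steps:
B = Rational(1, 171) (B = Pow(Add(172, Add(-31, 30)), -1) = Pow(Add(172, -1), -1) = Pow(171, -1) = Rational(1, 171) ≈ 0.0058480)
Function('E')(h, q) = Mul(Rational(-1, 2), Add(Rational(1, 171), h), Add(183, q, Mul(70, h))) (Function('E')(h, q) = Mul(Rational(-1, 2), Mul(Add(h, Rational(1, 171)), Add(q, Add(Mul(70, h), 183)))) = Mul(Rational(-1, 2), Mul(Add(Rational(1, 171), h), Add(q, Add(183, Mul(70, h))))) = Mul(Rational(-1, 2), Mul(Add(Rational(1, 171), h), Add(183, q, Mul(70, h)))) = Mul(Rational(-1, 2), Add(Rational(1, 171), h), Add(183, q, Mul(70, h))))
Add(Add(20616, Function('E')(-24, -86)), -19415) = Add(Add(20616, Add(Rational(-61, 114), Mul(-35, Pow(-24, 2)), Mul(Rational(-31363, 342), -24), Mul(Rational(-1, 342), -86), Mul(Rational(-1, 2), -24, -86))), -19415) = Add(Add(20616, Add(Rational(-61, 114), Mul(-35, 576), Rational(125452, 57), Rational(43, 171), -1032)), -19415) = Add(Add(20616, Add(Rational(-61, 114), -20160, Rational(125452, 57), Rational(43, 171), -1032)), -19415) = Add(Add(20616, Rational(-6495049, 342)), -19415) = Add(Rational(555623, 342), -19415) = Rational(-6084307, 342)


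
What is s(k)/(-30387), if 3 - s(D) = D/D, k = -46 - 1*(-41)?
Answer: -2/30387 ≈ -6.5818e-5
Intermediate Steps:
k = -5 (k = -46 + 41 = -5)
s(D) = 2 (s(D) = 3 - D/D = 3 - 1*1 = 3 - 1 = 2)
s(k)/(-30387) = 2/(-30387) = 2*(-1/30387) = -2/30387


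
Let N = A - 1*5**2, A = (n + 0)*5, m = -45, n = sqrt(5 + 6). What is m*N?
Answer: 1125 - 225*sqrt(11) ≈ 378.76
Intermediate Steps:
n = sqrt(11) ≈ 3.3166
A = 5*sqrt(11) (A = (sqrt(11) + 0)*5 = sqrt(11)*5 = 5*sqrt(11) ≈ 16.583)
N = -25 + 5*sqrt(11) (N = 5*sqrt(11) - 1*5**2 = 5*sqrt(11) - 1*25 = 5*sqrt(11) - 25 = -25 + 5*sqrt(11) ≈ -8.4169)
m*N = -45*(-25 + 5*sqrt(11)) = 1125 - 225*sqrt(11)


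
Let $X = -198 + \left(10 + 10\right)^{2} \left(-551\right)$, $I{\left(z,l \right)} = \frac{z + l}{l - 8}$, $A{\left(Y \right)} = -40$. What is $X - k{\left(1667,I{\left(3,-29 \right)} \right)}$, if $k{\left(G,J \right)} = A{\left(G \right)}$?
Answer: $-220558$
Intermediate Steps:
$I{\left(z,l \right)} = \frac{l + z}{-8 + l}$
$k{\left(G,J \right)} = -40$
$X = -220598$ ($X = -198 + 20^{2} \left(-551\right) = -198 + 400 \left(-551\right) = -198 - 220400 = -220598$)
$X - k{\left(1667,I{\left(3,-29 \right)} \right)} = -220598 - -40 = -220598 + 40 = -220558$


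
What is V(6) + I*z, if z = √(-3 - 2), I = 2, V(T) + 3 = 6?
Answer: 3 + 2*I*√5 ≈ 3.0 + 4.4721*I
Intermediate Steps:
V(T) = 3 (V(T) = -3 + 6 = 3)
z = I*√5 (z = √(-5) = I*√5 ≈ 2.2361*I)
V(6) + I*z = 3 + 2*(I*√5) = 3 + 2*I*√5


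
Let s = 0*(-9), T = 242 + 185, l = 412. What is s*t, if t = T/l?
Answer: 0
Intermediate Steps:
T = 427
s = 0
t = 427/412 ≈ 1.0364
s*t = 0*(427/412) = 0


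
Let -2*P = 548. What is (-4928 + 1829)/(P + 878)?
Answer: -3099/604 ≈ -5.1308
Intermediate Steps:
P = -274 (P = -½*548 = -274)
(-4928 + 1829)/(P + 878) = (-4928 + 1829)/(-274 + 878) = -3099/604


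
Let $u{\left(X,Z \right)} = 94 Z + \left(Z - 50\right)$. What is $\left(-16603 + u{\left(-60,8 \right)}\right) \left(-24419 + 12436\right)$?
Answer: $190445819$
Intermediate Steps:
$u{\left(X,Z \right)} = -50 + 95 Z$ ($u{\left(X,Z \right)} = 94 Z + \left(-50 + Z\right) = -50 + 95 Z$)
$\left(-16603 + u{\left(-60,8 \right)}\right) \left(-24419 + 12436\right) = \left(-16603 + \left(-50 + 95 \cdot 8\right)\right) \left(-24419 + 12436\right) = \left(-16603 + \left(-50 + 760\right)\right) \left(-11983\right) = \left(-16603 + 710\right) \left(-11983\right) = \left(-15893\right) \left(-11983\right) = 190445819$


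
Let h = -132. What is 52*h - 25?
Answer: -6889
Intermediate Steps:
52*h - 25 = 52*(-132) - 25 = -6864 - 25 = -6889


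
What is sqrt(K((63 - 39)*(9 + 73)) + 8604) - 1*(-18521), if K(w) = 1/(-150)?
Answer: 18521 + sqrt(7743594)/30 ≈ 18614.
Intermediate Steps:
K(w) = -1/150
sqrt(K((63 - 39)*(9 + 73)) + 8604) - 1*(-18521) = sqrt(-1/150 + 8604) - 1*(-18521) = sqrt(1290599/150) + 18521 = sqrt(7743594)/30 + 18521 = 18521 + sqrt(7743594)/30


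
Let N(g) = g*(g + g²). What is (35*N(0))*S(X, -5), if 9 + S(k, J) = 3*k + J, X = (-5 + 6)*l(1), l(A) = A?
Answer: 0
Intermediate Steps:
X = 1 (X = (-5 + 6)*1 = 1*1 = 1)
S(k, J) = -9 + J + 3*k (S(k, J) = -9 + (3*k + J) = -9 + (J + 3*k) = -9 + J + 3*k)
(35*N(0))*S(X, -5) = (35*(0²*(1 + 0)))*(-9 - 5 + 3*1) = (35*(0*1))*(-9 - 5 + 3) = (35*0)*(-11) = 0*(-11) = 0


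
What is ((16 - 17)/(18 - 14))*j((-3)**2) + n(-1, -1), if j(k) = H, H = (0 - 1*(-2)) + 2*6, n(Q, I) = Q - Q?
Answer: -7/2 ≈ -3.5000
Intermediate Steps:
n(Q, I) = 0
H = 14 (H = (0 + 2) + 12 = 2 + 12 = 14)
j(k) = 14
((16 - 17)/(18 - 14))*j((-3)**2) + n(-1, -1) = ((16 - 17)/(18 - 14))*14 + 0 = -1/4*14 + 0 = -7/2 + 0 = -7/2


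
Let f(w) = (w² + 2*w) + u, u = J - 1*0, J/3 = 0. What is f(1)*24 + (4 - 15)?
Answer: 61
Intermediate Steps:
J = 0 (J = 3*0 = 0)
u = 0 (u = 0 - 1*0 = 0 + 0 = 0)
f(w) = w² + 2*w (f(w) = (w² + 2*w) + 0 = w² + 2*w)
f(1)*24 + (4 - 15) = (1*(2 + 1))*24 + (4 - 15) = (1*3)*24 - 11 = 3*24 - 11 = 72 - 11 = 61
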